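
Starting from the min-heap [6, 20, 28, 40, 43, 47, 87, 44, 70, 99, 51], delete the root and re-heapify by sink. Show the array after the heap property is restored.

remove root 6; move last element 51 to root → [51, 20, 28, 40, 43, 47, 87, 44, 70, 99]
51 vs smaller child 20 at index 1, swap → [20, 51, 28, 40, 43, 47, 87, 44, 70, 99]
51 vs smaller child 40 at index 3, swap → [20, 40, 28, 51, 43, 47, 87, 44, 70, 99]
51 vs smaller child 44 at index 7, swap → [20, 40, 28, 44, 43, 47, 87, 51, 70, 99]

[20, 40, 28, 44, 43, 47, 87, 51, 70, 99]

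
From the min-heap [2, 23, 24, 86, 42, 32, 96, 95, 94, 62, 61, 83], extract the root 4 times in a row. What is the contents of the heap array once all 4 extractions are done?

extract-min #1 returns 2:
  remove root 2; move last element 83 to root → [83, 23, 24, 86, 42, 32, 96, 95, 94, 62, 61]
  83 vs smaller child 23 at index 1, swap → [23, 83, 24, 86, 42, 32, 96, 95, 94, 62, 61]
  83 vs smaller child 42 at index 4, swap → [23, 42, 24, 86, 83, 32, 96, 95, 94, 62, 61]
  83 vs smaller child 61 at index 10, swap → [23, 42, 24, 86, 61, 32, 96, 95, 94, 62, 83]
extract-min #2 returns 23:
  remove root 23; move last element 83 to root → [83, 42, 24, 86, 61, 32, 96, 95, 94, 62]
  83 vs smaller child 24 at index 2, swap → [24, 42, 83, 86, 61, 32, 96, 95, 94, 62]
  83 vs smaller child 32 at index 5, swap → [24, 42, 32, 86, 61, 83, 96, 95, 94, 62]
extract-min #3 returns 24:
  remove root 24; move last element 62 to root → [62, 42, 32, 86, 61, 83, 96, 95, 94]
  62 vs smaller child 32 at index 2, swap → [32, 42, 62, 86, 61, 83, 96, 95, 94]
extract-min #4 returns 32:
  remove root 32; move last element 94 to root → [94, 42, 62, 86, 61, 83, 96, 95]
  94 vs smaller child 42 at index 1, swap → [42, 94, 62, 86, 61, 83, 96, 95]
  94 vs smaller child 61 at index 4, swap → [42, 61, 62, 86, 94, 83, 96, 95]

[42, 61, 62, 86, 94, 83, 96, 95]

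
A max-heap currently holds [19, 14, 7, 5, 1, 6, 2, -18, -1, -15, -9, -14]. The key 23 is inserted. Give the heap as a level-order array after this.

append 23 at index 12 → [19, 14, 7, 5, 1, 6, 2, -18, -1, -15, -9, -14, 23]
23 > parent 6 at index 5, swap → [19, 14, 7, 5, 1, 23, 2, -18, -1, -15, -9, -14, 6]
23 > parent 7 at index 2, swap → [19, 14, 23, 5, 1, 7, 2, -18, -1, -15, -9, -14, 6]
23 > parent 19 at index 0, swap → [23, 14, 19, 5, 1, 7, 2, -18, -1, -15, -9, -14, 6]

[23, 14, 19, 5, 1, 7, 2, -18, -1, -15, -9, -14, 6]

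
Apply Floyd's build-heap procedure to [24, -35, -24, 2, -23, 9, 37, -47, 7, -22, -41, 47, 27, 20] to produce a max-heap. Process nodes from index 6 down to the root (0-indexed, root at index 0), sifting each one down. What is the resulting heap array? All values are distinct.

[47, 7, 37, 2, -22, 27, 24, -47, -35, -23, -41, 9, -24, 20]

sift down from index 6: already satisfies heap property
sift down from index 5:
  9 vs larger child 47 at index 11, swap → [24, -35, -24, 2, -23, 47, 37, -47, 7, -22, -41, 9, 27, 20]
sift down from index 4:
  -23 vs larger child -22 at index 9, swap → [24, -35, -24, 2, -22, 47, 37, -47, 7, -23, -41, 9, 27, 20]
sift down from index 3:
  2 vs larger child 7 at index 8, swap → [24, -35, -24, 7, -22, 47, 37, -47, 2, -23, -41, 9, 27, 20]
sift down from index 2:
  -24 vs larger child 47 at index 5, swap → [24, -35, 47, 7, -22, -24, 37, -47, 2, -23, -41, 9, 27, 20]
  -24 vs larger child 27 at index 12, swap → [24, -35, 47, 7, -22, 27, 37, -47, 2, -23, -41, 9, -24, 20]
sift down from index 1:
  -35 vs larger child 7 at index 3, swap → [24, 7, 47, -35, -22, 27, 37, -47, 2, -23, -41, 9, -24, 20]
  -35 vs larger child 2 at index 8, swap → [24, 7, 47, 2, -22, 27, 37, -47, -35, -23, -41, 9, -24, 20]
sift down from index 0:
  24 vs larger child 47 at index 2, swap → [47, 7, 24, 2, -22, 27, 37, -47, -35, -23, -41, 9, -24, 20]
  24 vs larger child 37 at index 6, swap → [47, 7, 37, 2, -22, 27, 24, -47, -35, -23, -41, 9, -24, 20]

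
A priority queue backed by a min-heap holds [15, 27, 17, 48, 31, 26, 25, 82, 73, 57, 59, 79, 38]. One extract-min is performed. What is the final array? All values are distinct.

remove root 15; move last element 38 to root → [38, 27, 17, 48, 31, 26, 25, 82, 73, 57, 59, 79]
38 vs smaller child 17 at index 2, swap → [17, 27, 38, 48, 31, 26, 25, 82, 73, 57, 59, 79]
38 vs smaller child 25 at index 6, swap → [17, 27, 25, 48, 31, 26, 38, 82, 73, 57, 59, 79]

[17, 27, 25, 48, 31, 26, 38, 82, 73, 57, 59, 79]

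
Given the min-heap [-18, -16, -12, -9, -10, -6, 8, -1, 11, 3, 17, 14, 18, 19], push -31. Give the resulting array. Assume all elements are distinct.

[-31, -16, -18, -9, -10, -6, -12, -1, 11, 3, 17, 14, 18, 19, 8]

append -31 at index 14 → [-18, -16, -12, -9, -10, -6, 8, -1, 11, 3, 17, 14, 18, 19, -31]
-31 < parent 8 at index 6, swap → [-18, -16, -12, -9, -10, -6, -31, -1, 11, 3, 17, 14, 18, 19, 8]
-31 < parent -12 at index 2, swap → [-18, -16, -31, -9, -10, -6, -12, -1, 11, 3, 17, 14, 18, 19, 8]
-31 < parent -18 at index 0, swap → [-31, -16, -18, -9, -10, -6, -12, -1, 11, 3, 17, 14, 18, 19, 8]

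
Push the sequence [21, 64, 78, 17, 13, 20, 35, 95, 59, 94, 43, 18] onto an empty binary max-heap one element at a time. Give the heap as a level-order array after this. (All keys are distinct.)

[95, 94, 64, 59, 78, 20, 35, 17, 21, 13, 43, 18]

Insert 21:
  append 21 at index 0 → [21] (no swap needed)
Insert 64:
  append 64 at index 1 → [21, 64]
  64 > parent 21 at index 0, swap → [64, 21]
Insert 78:
  append 78 at index 2 → [64, 21, 78]
  78 > parent 64 at index 0, swap → [78, 21, 64]
Insert 17:
  append 17 at index 3 → [78, 21, 64, 17] (no swap needed)
Insert 13:
  append 13 at index 4 → [78, 21, 64, 17, 13] (no swap needed)
Insert 20:
  append 20 at index 5 → [78, 21, 64, 17, 13, 20] (no swap needed)
Insert 35:
  append 35 at index 6 → [78, 21, 64, 17, 13, 20, 35] (no swap needed)
Insert 95:
  append 95 at index 7 → [78, 21, 64, 17, 13, 20, 35, 95]
  95 > parent 17 at index 3, swap → [78, 21, 64, 95, 13, 20, 35, 17]
  95 > parent 21 at index 1, swap → [78, 95, 64, 21, 13, 20, 35, 17]
  95 > parent 78 at index 0, swap → [95, 78, 64, 21, 13, 20, 35, 17]
Insert 59:
  append 59 at index 8 → [95, 78, 64, 21, 13, 20, 35, 17, 59]
  59 > parent 21 at index 3, swap → [95, 78, 64, 59, 13, 20, 35, 17, 21]
Insert 94:
  append 94 at index 9 → [95, 78, 64, 59, 13, 20, 35, 17, 21, 94]
  94 > parent 13 at index 4, swap → [95, 78, 64, 59, 94, 20, 35, 17, 21, 13]
  94 > parent 78 at index 1, swap → [95, 94, 64, 59, 78, 20, 35, 17, 21, 13]
Insert 43:
  append 43 at index 10 → [95, 94, 64, 59, 78, 20, 35, 17, 21, 13, 43] (no swap needed)
Insert 18:
  append 18 at index 11 → [95, 94, 64, 59, 78, 20, 35, 17, 21, 13, 43, 18] (no swap needed)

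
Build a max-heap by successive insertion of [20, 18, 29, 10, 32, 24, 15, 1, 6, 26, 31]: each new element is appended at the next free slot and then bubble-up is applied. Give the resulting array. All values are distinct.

[32, 31, 24, 10, 29, 20, 15, 1, 6, 18, 26]

Insert 20:
  append 20 at index 0 → [20] (no swap needed)
Insert 18:
  append 18 at index 1 → [20, 18] (no swap needed)
Insert 29:
  append 29 at index 2 → [20, 18, 29]
  29 > parent 20 at index 0, swap → [29, 18, 20]
Insert 10:
  append 10 at index 3 → [29, 18, 20, 10] (no swap needed)
Insert 32:
  append 32 at index 4 → [29, 18, 20, 10, 32]
  32 > parent 18 at index 1, swap → [29, 32, 20, 10, 18]
  32 > parent 29 at index 0, swap → [32, 29, 20, 10, 18]
Insert 24:
  append 24 at index 5 → [32, 29, 20, 10, 18, 24]
  24 > parent 20 at index 2, swap → [32, 29, 24, 10, 18, 20]
Insert 15:
  append 15 at index 6 → [32, 29, 24, 10, 18, 20, 15] (no swap needed)
Insert 1:
  append 1 at index 7 → [32, 29, 24, 10, 18, 20, 15, 1] (no swap needed)
Insert 6:
  append 6 at index 8 → [32, 29, 24, 10, 18, 20, 15, 1, 6] (no swap needed)
Insert 26:
  append 26 at index 9 → [32, 29, 24, 10, 18, 20, 15, 1, 6, 26]
  26 > parent 18 at index 4, swap → [32, 29, 24, 10, 26, 20, 15, 1, 6, 18]
Insert 31:
  append 31 at index 10 → [32, 29, 24, 10, 26, 20, 15, 1, 6, 18, 31]
  31 > parent 26 at index 4, swap → [32, 29, 24, 10, 31, 20, 15, 1, 6, 18, 26]
  31 > parent 29 at index 1, swap → [32, 31, 24, 10, 29, 20, 15, 1, 6, 18, 26]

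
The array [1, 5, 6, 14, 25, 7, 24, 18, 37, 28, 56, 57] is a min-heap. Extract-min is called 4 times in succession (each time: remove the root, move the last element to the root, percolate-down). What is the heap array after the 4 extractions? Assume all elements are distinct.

[14, 18, 24, 37, 25, 56, 28, 57]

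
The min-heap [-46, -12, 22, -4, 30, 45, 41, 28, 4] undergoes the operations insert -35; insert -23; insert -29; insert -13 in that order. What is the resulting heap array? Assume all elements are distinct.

[-46, -35, -29, -4, -23, -13, 41, 28, 4, 30, -12, 45, 22]

insert -35:
  append -35 at index 9 → [-46, -12, 22, -4, 30, 45, 41, 28, 4, -35]
  -35 < parent 30 at index 4, swap → [-46, -12, 22, -4, -35, 45, 41, 28, 4, 30]
  -35 < parent -12 at index 1, swap → [-46, -35, 22, -4, -12, 45, 41, 28, 4, 30]
insert -23:
  append -23 at index 10 → [-46, -35, 22, -4, -12, 45, 41, 28, 4, 30, -23]
  -23 < parent -12 at index 4, swap → [-46, -35, 22, -4, -23, 45, 41, 28, 4, 30, -12]
insert -29:
  append -29 at index 11 → [-46, -35, 22, -4, -23, 45, 41, 28, 4, 30, -12, -29]
  -29 < parent 45 at index 5, swap → [-46, -35, 22, -4, -23, -29, 41, 28, 4, 30, -12, 45]
  -29 < parent 22 at index 2, swap → [-46, -35, -29, -4, -23, 22, 41, 28, 4, 30, -12, 45]
insert -13:
  append -13 at index 12 → [-46, -35, -29, -4, -23, 22, 41, 28, 4, 30, -12, 45, -13]
  -13 < parent 22 at index 5, swap → [-46, -35, -29, -4, -23, -13, 41, 28, 4, 30, -12, 45, 22]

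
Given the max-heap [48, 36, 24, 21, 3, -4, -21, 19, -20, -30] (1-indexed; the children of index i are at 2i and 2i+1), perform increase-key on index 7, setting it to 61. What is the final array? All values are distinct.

set index 7 from -21 to 61 → [48, 36, 24, 21, 3, -4, 61, 19, -20, -30]
61 > parent 24 at index 3, swap → [48, 36, 61, 21, 3, -4, 24, 19, -20, -30]
61 > parent 48 at index 1, swap → [61, 36, 48, 21, 3, -4, 24, 19, -20, -30]

[61, 36, 48, 21, 3, -4, 24, 19, -20, -30]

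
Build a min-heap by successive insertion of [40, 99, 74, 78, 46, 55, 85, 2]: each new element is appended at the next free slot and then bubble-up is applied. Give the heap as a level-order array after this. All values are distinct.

[2, 40, 55, 46, 78, 74, 85, 99]

Insert 40:
  append 40 at index 0 → [40] (no swap needed)
Insert 99:
  append 99 at index 1 → [40, 99] (no swap needed)
Insert 74:
  append 74 at index 2 → [40, 99, 74] (no swap needed)
Insert 78:
  append 78 at index 3 → [40, 99, 74, 78]
  78 < parent 99 at index 1, swap → [40, 78, 74, 99]
Insert 46:
  append 46 at index 4 → [40, 78, 74, 99, 46]
  46 < parent 78 at index 1, swap → [40, 46, 74, 99, 78]
Insert 55:
  append 55 at index 5 → [40, 46, 74, 99, 78, 55]
  55 < parent 74 at index 2, swap → [40, 46, 55, 99, 78, 74]
Insert 85:
  append 85 at index 6 → [40, 46, 55, 99, 78, 74, 85] (no swap needed)
Insert 2:
  append 2 at index 7 → [40, 46, 55, 99, 78, 74, 85, 2]
  2 < parent 99 at index 3, swap → [40, 46, 55, 2, 78, 74, 85, 99]
  2 < parent 46 at index 1, swap → [40, 2, 55, 46, 78, 74, 85, 99]
  2 < parent 40 at index 0, swap → [2, 40, 55, 46, 78, 74, 85, 99]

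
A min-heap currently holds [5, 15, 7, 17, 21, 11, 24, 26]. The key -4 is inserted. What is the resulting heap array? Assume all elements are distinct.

append -4 at index 8 → [5, 15, 7, 17, 21, 11, 24, 26, -4]
-4 < parent 17 at index 3, swap → [5, 15, 7, -4, 21, 11, 24, 26, 17]
-4 < parent 15 at index 1, swap → [5, -4, 7, 15, 21, 11, 24, 26, 17]
-4 < parent 5 at index 0, swap → [-4, 5, 7, 15, 21, 11, 24, 26, 17]

[-4, 5, 7, 15, 21, 11, 24, 26, 17]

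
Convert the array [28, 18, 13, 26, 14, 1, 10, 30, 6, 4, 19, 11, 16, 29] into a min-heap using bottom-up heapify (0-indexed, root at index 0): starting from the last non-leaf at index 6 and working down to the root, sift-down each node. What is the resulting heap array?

sift down from index 6: already satisfies heap property
sift down from index 5: already satisfies heap property
sift down from index 4:
  14 vs smaller child 4 at index 9, swap → [28, 18, 13, 26, 4, 1, 10, 30, 6, 14, 19, 11, 16, 29]
sift down from index 3:
  26 vs smaller child 6 at index 8, swap → [28, 18, 13, 6, 4, 1, 10, 30, 26, 14, 19, 11, 16, 29]
sift down from index 2:
  13 vs smaller child 1 at index 5, swap → [28, 18, 1, 6, 4, 13, 10, 30, 26, 14, 19, 11, 16, 29]
  13 vs smaller child 11 at index 11, swap → [28, 18, 1, 6, 4, 11, 10, 30, 26, 14, 19, 13, 16, 29]
sift down from index 1:
  18 vs smaller child 4 at index 4, swap → [28, 4, 1, 6, 18, 11, 10, 30, 26, 14, 19, 13, 16, 29]
  18 vs smaller child 14 at index 9, swap → [28, 4, 1, 6, 14, 11, 10, 30, 26, 18, 19, 13, 16, 29]
sift down from index 0:
  28 vs smaller child 1 at index 2, swap → [1, 4, 28, 6, 14, 11, 10, 30, 26, 18, 19, 13, 16, 29]
  28 vs smaller child 10 at index 6, swap → [1, 4, 10, 6, 14, 11, 28, 30, 26, 18, 19, 13, 16, 29]

[1, 4, 10, 6, 14, 11, 28, 30, 26, 18, 19, 13, 16, 29]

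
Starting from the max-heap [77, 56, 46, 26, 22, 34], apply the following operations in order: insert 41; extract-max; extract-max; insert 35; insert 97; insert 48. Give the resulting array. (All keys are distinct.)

[97, 48, 46, 41, 22, 34, 35, 26]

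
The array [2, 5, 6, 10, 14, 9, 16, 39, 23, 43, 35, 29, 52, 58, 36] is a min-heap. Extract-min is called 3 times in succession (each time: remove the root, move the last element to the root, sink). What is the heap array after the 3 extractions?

[9, 10, 16, 23, 14, 29, 52, 39, 36, 43, 35, 58]

extract-min #1 returns 2:
  remove root 2; move last element 36 to root → [36, 5, 6, 10, 14, 9, 16, 39, 23, 43, 35, 29, 52, 58]
  36 vs smaller child 5 at index 1, swap → [5, 36, 6, 10, 14, 9, 16, 39, 23, 43, 35, 29, 52, 58]
  36 vs smaller child 10 at index 3, swap → [5, 10, 6, 36, 14, 9, 16, 39, 23, 43, 35, 29, 52, 58]
  36 vs smaller child 23 at index 8, swap → [5, 10, 6, 23, 14, 9, 16, 39, 36, 43, 35, 29, 52, 58]
extract-min #2 returns 5:
  remove root 5; move last element 58 to root → [58, 10, 6, 23, 14, 9, 16, 39, 36, 43, 35, 29, 52]
  58 vs smaller child 6 at index 2, swap → [6, 10, 58, 23, 14, 9, 16, 39, 36, 43, 35, 29, 52]
  58 vs smaller child 9 at index 5, swap → [6, 10, 9, 23, 14, 58, 16, 39, 36, 43, 35, 29, 52]
  58 vs smaller child 29 at index 11, swap → [6, 10, 9, 23, 14, 29, 16, 39, 36, 43, 35, 58, 52]
extract-min #3 returns 6:
  remove root 6; move last element 52 to root → [52, 10, 9, 23, 14, 29, 16, 39, 36, 43, 35, 58]
  52 vs smaller child 9 at index 2, swap → [9, 10, 52, 23, 14, 29, 16, 39, 36, 43, 35, 58]
  52 vs smaller child 16 at index 6, swap → [9, 10, 16, 23, 14, 29, 52, 39, 36, 43, 35, 58]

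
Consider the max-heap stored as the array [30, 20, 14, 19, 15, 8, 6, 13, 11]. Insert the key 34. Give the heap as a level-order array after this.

[34, 30, 14, 19, 20, 8, 6, 13, 11, 15]

append 34 at index 9 → [30, 20, 14, 19, 15, 8, 6, 13, 11, 34]
34 > parent 15 at index 4, swap → [30, 20, 14, 19, 34, 8, 6, 13, 11, 15]
34 > parent 20 at index 1, swap → [30, 34, 14, 19, 20, 8, 6, 13, 11, 15]
34 > parent 30 at index 0, swap → [34, 30, 14, 19, 20, 8, 6, 13, 11, 15]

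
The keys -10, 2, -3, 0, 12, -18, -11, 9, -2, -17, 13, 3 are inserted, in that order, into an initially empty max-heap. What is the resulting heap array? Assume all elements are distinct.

Insert -10:
  append -10 at index 0 → [-10] (no swap needed)
Insert 2:
  append 2 at index 1 → [-10, 2]
  2 > parent -10 at index 0, swap → [2, -10]
Insert -3:
  append -3 at index 2 → [2, -10, -3] (no swap needed)
Insert 0:
  append 0 at index 3 → [2, -10, -3, 0]
  0 > parent -10 at index 1, swap → [2, 0, -3, -10]
Insert 12:
  append 12 at index 4 → [2, 0, -3, -10, 12]
  12 > parent 0 at index 1, swap → [2, 12, -3, -10, 0]
  12 > parent 2 at index 0, swap → [12, 2, -3, -10, 0]
Insert -18:
  append -18 at index 5 → [12, 2, -3, -10, 0, -18] (no swap needed)
Insert -11:
  append -11 at index 6 → [12, 2, -3, -10, 0, -18, -11] (no swap needed)
Insert 9:
  append 9 at index 7 → [12, 2, -3, -10, 0, -18, -11, 9]
  9 > parent -10 at index 3, swap → [12, 2, -3, 9, 0, -18, -11, -10]
  9 > parent 2 at index 1, swap → [12, 9, -3, 2, 0, -18, -11, -10]
Insert -2:
  append -2 at index 8 → [12, 9, -3, 2, 0, -18, -11, -10, -2] (no swap needed)
Insert -17:
  append -17 at index 9 → [12, 9, -3, 2, 0, -18, -11, -10, -2, -17] (no swap needed)
Insert 13:
  append 13 at index 10 → [12, 9, -3, 2, 0, -18, -11, -10, -2, -17, 13]
  13 > parent 0 at index 4, swap → [12, 9, -3, 2, 13, -18, -11, -10, -2, -17, 0]
  13 > parent 9 at index 1, swap → [12, 13, -3, 2, 9, -18, -11, -10, -2, -17, 0]
  13 > parent 12 at index 0, swap → [13, 12, -3, 2, 9, -18, -11, -10, -2, -17, 0]
Insert 3:
  append 3 at index 11 → [13, 12, -3, 2, 9, -18, -11, -10, -2, -17, 0, 3]
  3 > parent -18 at index 5, swap → [13, 12, -3, 2, 9, 3, -11, -10, -2, -17, 0, -18]
  3 > parent -3 at index 2, swap → [13, 12, 3, 2, 9, -3, -11, -10, -2, -17, 0, -18]

[13, 12, 3, 2, 9, -3, -11, -10, -2, -17, 0, -18]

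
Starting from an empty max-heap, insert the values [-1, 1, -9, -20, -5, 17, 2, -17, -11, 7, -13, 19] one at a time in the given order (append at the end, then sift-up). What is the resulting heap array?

[19, 7, 17, -11, -1, 2, 1, -20, -17, -5, -13, -9]

Insert -1:
  append -1 at index 0 → [-1] (no swap needed)
Insert 1:
  append 1 at index 1 → [-1, 1]
  1 > parent -1 at index 0, swap → [1, -1]
Insert -9:
  append -9 at index 2 → [1, -1, -9] (no swap needed)
Insert -20:
  append -20 at index 3 → [1, -1, -9, -20] (no swap needed)
Insert -5:
  append -5 at index 4 → [1, -1, -9, -20, -5] (no swap needed)
Insert 17:
  append 17 at index 5 → [1, -1, -9, -20, -5, 17]
  17 > parent -9 at index 2, swap → [1, -1, 17, -20, -5, -9]
  17 > parent 1 at index 0, swap → [17, -1, 1, -20, -5, -9]
Insert 2:
  append 2 at index 6 → [17, -1, 1, -20, -5, -9, 2]
  2 > parent 1 at index 2, swap → [17, -1, 2, -20, -5, -9, 1]
Insert -17:
  append -17 at index 7 → [17, -1, 2, -20, -5, -9, 1, -17]
  -17 > parent -20 at index 3, swap → [17, -1, 2, -17, -5, -9, 1, -20]
Insert -11:
  append -11 at index 8 → [17, -1, 2, -17, -5, -9, 1, -20, -11]
  -11 > parent -17 at index 3, swap → [17, -1, 2, -11, -5, -9, 1, -20, -17]
Insert 7:
  append 7 at index 9 → [17, -1, 2, -11, -5, -9, 1, -20, -17, 7]
  7 > parent -5 at index 4, swap → [17, -1, 2, -11, 7, -9, 1, -20, -17, -5]
  7 > parent -1 at index 1, swap → [17, 7, 2, -11, -1, -9, 1, -20, -17, -5]
Insert -13:
  append -13 at index 10 → [17, 7, 2, -11, -1, -9, 1, -20, -17, -5, -13] (no swap needed)
Insert 19:
  append 19 at index 11 → [17, 7, 2, -11, -1, -9, 1, -20, -17, -5, -13, 19]
  19 > parent -9 at index 5, swap → [17, 7, 2, -11, -1, 19, 1, -20, -17, -5, -13, -9]
  19 > parent 2 at index 2, swap → [17, 7, 19, -11, -1, 2, 1, -20, -17, -5, -13, -9]
  19 > parent 17 at index 0, swap → [19, 7, 17, -11, -1, 2, 1, -20, -17, -5, -13, -9]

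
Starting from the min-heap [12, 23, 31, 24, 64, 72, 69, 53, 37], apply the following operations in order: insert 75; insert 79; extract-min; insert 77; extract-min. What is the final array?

insert 75:
  append 75 at index 9 → [12, 23, 31, 24, 64, 72, 69, 53, 37, 75] (no swap needed)
insert 79:
  append 79 at index 10 → [12, 23, 31, 24, 64, 72, 69, 53, 37, 75, 79] (no swap needed)
extract-min → returns 12:
  remove root 12; move last element 79 to root → [79, 23, 31, 24, 64, 72, 69, 53, 37, 75]
  79 vs smaller child 23 at index 1, swap → [23, 79, 31, 24, 64, 72, 69, 53, 37, 75]
  79 vs smaller child 24 at index 3, swap → [23, 24, 31, 79, 64, 72, 69, 53, 37, 75]
  79 vs smaller child 37 at index 8, swap → [23, 24, 31, 37, 64, 72, 69, 53, 79, 75]
insert 77:
  append 77 at index 10 → [23, 24, 31, 37, 64, 72, 69, 53, 79, 75, 77] (no swap needed)
extract-min → returns 23:
  remove root 23; move last element 77 to root → [77, 24, 31, 37, 64, 72, 69, 53, 79, 75]
  77 vs smaller child 24 at index 1, swap → [24, 77, 31, 37, 64, 72, 69, 53, 79, 75]
  77 vs smaller child 37 at index 3, swap → [24, 37, 31, 77, 64, 72, 69, 53, 79, 75]
  77 vs smaller child 53 at index 7, swap → [24, 37, 31, 53, 64, 72, 69, 77, 79, 75]

[24, 37, 31, 53, 64, 72, 69, 77, 79, 75]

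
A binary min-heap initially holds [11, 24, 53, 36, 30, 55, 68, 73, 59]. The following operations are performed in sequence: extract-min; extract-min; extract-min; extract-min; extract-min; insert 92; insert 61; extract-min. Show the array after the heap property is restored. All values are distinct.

[59, 68, 61, 73, 92]

extract-min → returns 11:
  remove root 11; move last element 59 to root → [59, 24, 53, 36, 30, 55, 68, 73]
  59 vs smaller child 24 at index 1, swap → [24, 59, 53, 36, 30, 55, 68, 73]
  59 vs smaller child 30 at index 4, swap → [24, 30, 53, 36, 59, 55, 68, 73]
extract-min → returns 24:
  remove root 24; move last element 73 to root → [73, 30, 53, 36, 59, 55, 68]
  73 vs smaller child 30 at index 1, swap → [30, 73, 53, 36, 59, 55, 68]
  73 vs smaller child 36 at index 3, swap → [30, 36, 53, 73, 59, 55, 68]
extract-min → returns 30:
  remove root 30; move last element 68 to root → [68, 36, 53, 73, 59, 55]
  68 vs smaller child 36 at index 1, swap → [36, 68, 53, 73, 59, 55]
  68 vs smaller child 59 at index 4, swap → [36, 59, 53, 73, 68, 55]
extract-min → returns 36:
  remove root 36; move last element 55 to root → [55, 59, 53, 73, 68]
  55 vs smaller child 53 at index 2, swap → [53, 59, 55, 73, 68]
extract-min → returns 53:
  remove root 53; move last element 68 to root → [68, 59, 55, 73]
  68 vs smaller child 55 at index 2, swap → [55, 59, 68, 73]
insert 92:
  append 92 at index 4 → [55, 59, 68, 73, 92] (no swap needed)
insert 61:
  append 61 at index 5 → [55, 59, 68, 73, 92, 61]
  61 < parent 68 at index 2, swap → [55, 59, 61, 73, 92, 68]
extract-min → returns 55:
  remove root 55; move last element 68 to root → [68, 59, 61, 73, 92]
  68 vs smaller child 59 at index 1, swap → [59, 68, 61, 73, 92]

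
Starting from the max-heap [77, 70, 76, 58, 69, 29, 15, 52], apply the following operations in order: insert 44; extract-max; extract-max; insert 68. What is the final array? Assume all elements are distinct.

insert 44:
  append 44 at index 8 → [77, 70, 76, 58, 69, 29, 15, 52, 44] (no swap needed)
extract-max → returns 77:
  remove root 77; move last element 44 to root → [44, 70, 76, 58, 69, 29, 15, 52]
  44 vs larger child 76 at index 2, swap → [76, 70, 44, 58, 69, 29, 15, 52]
extract-max → returns 76:
  remove root 76; move last element 52 to root → [52, 70, 44, 58, 69, 29, 15]
  52 vs larger child 70 at index 1, swap → [70, 52, 44, 58, 69, 29, 15]
  52 vs larger child 69 at index 4, swap → [70, 69, 44, 58, 52, 29, 15]
insert 68:
  append 68 at index 7 → [70, 69, 44, 58, 52, 29, 15, 68]
  68 > parent 58 at index 3, swap → [70, 69, 44, 68, 52, 29, 15, 58]

[70, 69, 44, 68, 52, 29, 15, 58]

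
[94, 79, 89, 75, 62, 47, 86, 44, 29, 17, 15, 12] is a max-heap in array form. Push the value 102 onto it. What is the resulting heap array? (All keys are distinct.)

[102, 79, 94, 75, 62, 89, 86, 44, 29, 17, 15, 12, 47]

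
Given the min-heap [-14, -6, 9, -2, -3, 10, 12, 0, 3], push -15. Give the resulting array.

[-15, -14, 9, -2, -6, 10, 12, 0, 3, -3]

append -15 at index 9 → [-14, -6, 9, -2, -3, 10, 12, 0, 3, -15]
-15 < parent -3 at index 4, swap → [-14, -6, 9, -2, -15, 10, 12, 0, 3, -3]
-15 < parent -6 at index 1, swap → [-14, -15, 9, -2, -6, 10, 12, 0, 3, -3]
-15 < parent -14 at index 0, swap → [-15, -14, 9, -2, -6, 10, 12, 0, 3, -3]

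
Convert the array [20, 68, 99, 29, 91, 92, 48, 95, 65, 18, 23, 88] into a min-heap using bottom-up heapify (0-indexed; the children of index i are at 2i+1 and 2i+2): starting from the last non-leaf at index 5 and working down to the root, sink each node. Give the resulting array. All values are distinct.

sift down from index 5:
  92 vs only child 88 at index 11, swap → [20, 68, 99, 29, 91, 88, 48, 95, 65, 18, 23, 92]
sift down from index 4:
  91 vs smaller child 18 at index 9, swap → [20, 68, 99, 29, 18, 88, 48, 95, 65, 91, 23, 92]
sift down from index 3: already satisfies heap property
sift down from index 2:
  99 vs smaller child 48 at index 6, swap → [20, 68, 48, 29, 18, 88, 99, 95, 65, 91, 23, 92]
sift down from index 1:
  68 vs smaller child 18 at index 4, swap → [20, 18, 48, 29, 68, 88, 99, 95, 65, 91, 23, 92]
  68 vs smaller child 23 at index 10, swap → [20, 18, 48, 29, 23, 88, 99, 95, 65, 91, 68, 92]
sift down from index 0:
  20 vs smaller child 18 at index 1, swap → [18, 20, 48, 29, 23, 88, 99, 95, 65, 91, 68, 92]

[18, 20, 48, 29, 23, 88, 99, 95, 65, 91, 68, 92]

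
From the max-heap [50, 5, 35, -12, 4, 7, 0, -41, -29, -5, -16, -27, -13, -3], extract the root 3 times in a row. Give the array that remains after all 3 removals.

[5, 4, 0, -12, -5, -3, -13, -41, -29, -27, -16]

extract-max #1 returns 50:
  remove root 50; move last element -3 to root → [-3, 5, 35, -12, 4, 7, 0, -41, -29, -5, -16, -27, -13]
  -3 vs larger child 35 at index 2, swap → [35, 5, -3, -12, 4, 7, 0, -41, -29, -5, -16, -27, -13]
  -3 vs larger child 7 at index 5, swap → [35, 5, 7, -12, 4, -3, 0, -41, -29, -5, -16, -27, -13]
extract-max #2 returns 35:
  remove root 35; move last element -13 to root → [-13, 5, 7, -12, 4, -3, 0, -41, -29, -5, -16, -27]
  -13 vs larger child 7 at index 2, swap → [7, 5, -13, -12, 4, -3, 0, -41, -29, -5, -16, -27]
  -13 vs larger child 0 at index 6, swap → [7, 5, 0, -12, 4, -3, -13, -41, -29, -5, -16, -27]
extract-max #3 returns 7:
  remove root 7; move last element -27 to root → [-27, 5, 0, -12, 4, -3, -13, -41, -29, -5, -16]
  -27 vs larger child 5 at index 1, swap → [5, -27, 0, -12, 4, -3, -13, -41, -29, -5, -16]
  -27 vs larger child 4 at index 4, swap → [5, 4, 0, -12, -27, -3, -13, -41, -29, -5, -16]
  -27 vs larger child -5 at index 9, swap → [5, 4, 0, -12, -5, -3, -13, -41, -29, -27, -16]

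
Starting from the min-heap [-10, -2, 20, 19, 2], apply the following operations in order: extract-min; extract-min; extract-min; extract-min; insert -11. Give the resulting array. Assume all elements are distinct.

extract-min → returns -10:
  remove root -10; move last element 2 to root → [2, -2, 20, 19]
  2 vs smaller child -2 at index 1, swap → [-2, 2, 20, 19]
extract-min → returns -2:
  remove root -2; move last element 19 to root → [19, 2, 20]
  19 vs smaller child 2 at index 1, swap → [2, 19, 20]
extract-min → returns 2:
  remove root 2; move last element 20 to root → [20, 19]
  20 vs only child 19 at index 1, swap → [19, 20]
extract-min → returns 19:
  remove root 19; move last element 20 to root → [20] (no swap needed)
insert -11:
  append -11 at index 1 → [20, -11]
  -11 < parent 20 at index 0, swap → [-11, 20]

[-11, 20]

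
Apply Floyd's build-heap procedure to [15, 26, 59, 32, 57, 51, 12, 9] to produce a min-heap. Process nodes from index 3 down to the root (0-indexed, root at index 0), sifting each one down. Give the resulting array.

[9, 15, 12, 26, 57, 51, 59, 32]

sift down from index 3:
  32 vs only child 9 at index 7, swap → [15, 26, 59, 9, 57, 51, 12, 32]
sift down from index 2:
  59 vs smaller child 12 at index 6, swap → [15, 26, 12, 9, 57, 51, 59, 32]
sift down from index 1:
  26 vs smaller child 9 at index 3, swap → [15, 9, 12, 26, 57, 51, 59, 32]
sift down from index 0:
  15 vs smaller child 9 at index 1, swap → [9, 15, 12, 26, 57, 51, 59, 32]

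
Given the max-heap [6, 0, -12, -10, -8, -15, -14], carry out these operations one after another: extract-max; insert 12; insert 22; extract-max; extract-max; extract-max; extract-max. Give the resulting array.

[-10, -14, -12, -15]

extract-max → returns 6:
  remove root 6; move last element -14 to root → [-14, 0, -12, -10, -8, -15]
  -14 vs larger child 0 at index 1, swap → [0, -14, -12, -10, -8, -15]
  -14 vs larger child -8 at index 4, swap → [0, -8, -12, -10, -14, -15]
insert 12:
  append 12 at index 6 → [0, -8, -12, -10, -14, -15, 12]
  12 > parent -12 at index 2, swap → [0, -8, 12, -10, -14, -15, -12]
  12 > parent 0 at index 0, swap → [12, -8, 0, -10, -14, -15, -12]
insert 22:
  append 22 at index 7 → [12, -8, 0, -10, -14, -15, -12, 22]
  22 > parent -10 at index 3, swap → [12, -8, 0, 22, -14, -15, -12, -10]
  22 > parent -8 at index 1, swap → [12, 22, 0, -8, -14, -15, -12, -10]
  22 > parent 12 at index 0, swap → [22, 12, 0, -8, -14, -15, -12, -10]
extract-max → returns 22:
  remove root 22; move last element -10 to root → [-10, 12, 0, -8, -14, -15, -12]
  -10 vs larger child 12 at index 1, swap → [12, -10, 0, -8, -14, -15, -12]
  -10 vs larger child -8 at index 3, swap → [12, -8, 0, -10, -14, -15, -12]
extract-max → returns 12:
  remove root 12; move last element -12 to root → [-12, -8, 0, -10, -14, -15]
  -12 vs larger child 0 at index 2, swap → [0, -8, -12, -10, -14, -15]
extract-max → returns 0:
  remove root 0; move last element -15 to root → [-15, -8, -12, -10, -14]
  -15 vs larger child -8 at index 1, swap → [-8, -15, -12, -10, -14]
  -15 vs larger child -10 at index 3, swap → [-8, -10, -12, -15, -14]
extract-max → returns -8:
  remove root -8; move last element -14 to root → [-14, -10, -12, -15]
  -14 vs larger child -10 at index 1, swap → [-10, -14, -12, -15]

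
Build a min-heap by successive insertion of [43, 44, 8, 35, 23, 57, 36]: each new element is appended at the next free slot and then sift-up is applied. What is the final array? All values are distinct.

[8, 23, 36, 44, 35, 57, 43]

Insert 43:
  append 43 at index 0 → [43] (no swap needed)
Insert 44:
  append 44 at index 1 → [43, 44] (no swap needed)
Insert 8:
  append 8 at index 2 → [43, 44, 8]
  8 < parent 43 at index 0, swap → [8, 44, 43]
Insert 35:
  append 35 at index 3 → [8, 44, 43, 35]
  35 < parent 44 at index 1, swap → [8, 35, 43, 44]
Insert 23:
  append 23 at index 4 → [8, 35, 43, 44, 23]
  23 < parent 35 at index 1, swap → [8, 23, 43, 44, 35]
Insert 57:
  append 57 at index 5 → [8, 23, 43, 44, 35, 57] (no swap needed)
Insert 36:
  append 36 at index 6 → [8, 23, 43, 44, 35, 57, 36]
  36 < parent 43 at index 2, swap → [8, 23, 36, 44, 35, 57, 43]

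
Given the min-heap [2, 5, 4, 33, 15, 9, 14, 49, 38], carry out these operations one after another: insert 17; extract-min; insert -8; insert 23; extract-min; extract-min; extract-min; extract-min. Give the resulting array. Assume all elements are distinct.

insert 17:
  append 17 at index 9 → [2, 5, 4, 33, 15, 9, 14, 49, 38, 17] (no swap needed)
extract-min → returns 2:
  remove root 2; move last element 17 to root → [17, 5, 4, 33, 15, 9, 14, 49, 38]
  17 vs smaller child 4 at index 2, swap → [4, 5, 17, 33, 15, 9, 14, 49, 38]
  17 vs smaller child 9 at index 5, swap → [4, 5, 9, 33, 15, 17, 14, 49, 38]
insert -8:
  append -8 at index 9 → [4, 5, 9, 33, 15, 17, 14, 49, 38, -8]
  -8 < parent 15 at index 4, swap → [4, 5, 9, 33, -8, 17, 14, 49, 38, 15]
  -8 < parent 5 at index 1, swap → [4, -8, 9, 33, 5, 17, 14, 49, 38, 15]
  -8 < parent 4 at index 0, swap → [-8, 4, 9, 33, 5, 17, 14, 49, 38, 15]
insert 23:
  append 23 at index 10 → [-8, 4, 9, 33, 5, 17, 14, 49, 38, 15, 23] (no swap needed)
extract-min → returns -8:
  remove root -8; move last element 23 to root → [23, 4, 9, 33, 5, 17, 14, 49, 38, 15]
  23 vs smaller child 4 at index 1, swap → [4, 23, 9, 33, 5, 17, 14, 49, 38, 15]
  23 vs smaller child 5 at index 4, swap → [4, 5, 9, 33, 23, 17, 14, 49, 38, 15]
  23 vs only child 15 at index 9, swap → [4, 5, 9, 33, 15, 17, 14, 49, 38, 23]
extract-min → returns 4:
  remove root 4; move last element 23 to root → [23, 5, 9, 33, 15, 17, 14, 49, 38]
  23 vs smaller child 5 at index 1, swap → [5, 23, 9, 33, 15, 17, 14, 49, 38]
  23 vs smaller child 15 at index 4, swap → [5, 15, 9, 33, 23, 17, 14, 49, 38]
extract-min → returns 5:
  remove root 5; move last element 38 to root → [38, 15, 9, 33, 23, 17, 14, 49]
  38 vs smaller child 9 at index 2, swap → [9, 15, 38, 33, 23, 17, 14, 49]
  38 vs smaller child 14 at index 6, swap → [9, 15, 14, 33, 23, 17, 38, 49]
extract-min → returns 9:
  remove root 9; move last element 49 to root → [49, 15, 14, 33, 23, 17, 38]
  49 vs smaller child 14 at index 2, swap → [14, 15, 49, 33, 23, 17, 38]
  49 vs smaller child 17 at index 5, swap → [14, 15, 17, 33, 23, 49, 38]

[14, 15, 17, 33, 23, 49, 38]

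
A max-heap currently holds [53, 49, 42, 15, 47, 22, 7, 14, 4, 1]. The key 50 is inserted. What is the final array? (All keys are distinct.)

append 50 at index 10 → [53, 49, 42, 15, 47, 22, 7, 14, 4, 1, 50]
50 > parent 47 at index 4, swap → [53, 49, 42, 15, 50, 22, 7, 14, 4, 1, 47]
50 > parent 49 at index 1, swap → [53, 50, 42, 15, 49, 22, 7, 14, 4, 1, 47]

[53, 50, 42, 15, 49, 22, 7, 14, 4, 1, 47]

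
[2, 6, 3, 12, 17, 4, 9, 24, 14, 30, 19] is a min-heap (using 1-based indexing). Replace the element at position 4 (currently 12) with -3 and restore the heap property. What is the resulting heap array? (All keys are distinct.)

set index 4 from 12 to -3 → [2, 6, 3, -3, 17, 4, 9, 24, 14, 30, 19]
-3 < parent 6 at index 2, swap → [2, -3, 3, 6, 17, 4, 9, 24, 14, 30, 19]
-3 < parent 2 at index 1, swap → [-3, 2, 3, 6, 17, 4, 9, 24, 14, 30, 19]

[-3, 2, 3, 6, 17, 4, 9, 24, 14, 30, 19]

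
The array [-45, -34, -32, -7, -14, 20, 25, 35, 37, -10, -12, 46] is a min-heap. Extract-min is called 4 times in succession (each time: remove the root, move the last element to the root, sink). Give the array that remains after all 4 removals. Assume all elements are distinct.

extract-min #1 returns -45:
  remove root -45; move last element 46 to root → [46, -34, -32, -7, -14, 20, 25, 35, 37, -10, -12]
  46 vs smaller child -34 at index 1, swap → [-34, 46, -32, -7, -14, 20, 25, 35, 37, -10, -12]
  46 vs smaller child -14 at index 4, swap → [-34, -14, -32, -7, 46, 20, 25, 35, 37, -10, -12]
  46 vs smaller child -12 at index 10, swap → [-34, -14, -32, -7, -12, 20, 25, 35, 37, -10, 46]
extract-min #2 returns -34:
  remove root -34; move last element 46 to root → [46, -14, -32, -7, -12, 20, 25, 35, 37, -10]
  46 vs smaller child -32 at index 2, swap → [-32, -14, 46, -7, -12, 20, 25, 35, 37, -10]
  46 vs smaller child 20 at index 5, swap → [-32, -14, 20, -7, -12, 46, 25, 35, 37, -10]
extract-min #3 returns -32:
  remove root -32; move last element -10 to root → [-10, -14, 20, -7, -12, 46, 25, 35, 37]
  -10 vs smaller child -14 at index 1, swap → [-14, -10, 20, -7, -12, 46, 25, 35, 37]
  -10 vs smaller child -12 at index 4, swap → [-14, -12, 20, -7, -10, 46, 25, 35, 37]
extract-min #4 returns -14:
  remove root -14; move last element 37 to root → [37, -12, 20, -7, -10, 46, 25, 35]
  37 vs smaller child -12 at index 1, swap → [-12, 37, 20, -7, -10, 46, 25, 35]
  37 vs smaller child -10 at index 4, swap → [-12, -10, 20, -7, 37, 46, 25, 35]

[-12, -10, 20, -7, 37, 46, 25, 35]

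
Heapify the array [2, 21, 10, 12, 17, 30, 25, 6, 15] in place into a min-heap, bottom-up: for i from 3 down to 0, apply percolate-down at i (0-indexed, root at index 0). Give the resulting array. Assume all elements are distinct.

[2, 6, 10, 12, 17, 30, 25, 21, 15]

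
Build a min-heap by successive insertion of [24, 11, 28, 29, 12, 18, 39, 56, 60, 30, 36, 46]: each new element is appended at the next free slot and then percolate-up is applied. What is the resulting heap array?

[11, 12, 18, 29, 24, 28, 39, 56, 60, 30, 36, 46]

Insert 24:
  append 24 at index 0 → [24] (no swap needed)
Insert 11:
  append 11 at index 1 → [24, 11]
  11 < parent 24 at index 0, swap → [11, 24]
Insert 28:
  append 28 at index 2 → [11, 24, 28] (no swap needed)
Insert 29:
  append 29 at index 3 → [11, 24, 28, 29] (no swap needed)
Insert 12:
  append 12 at index 4 → [11, 24, 28, 29, 12]
  12 < parent 24 at index 1, swap → [11, 12, 28, 29, 24]
Insert 18:
  append 18 at index 5 → [11, 12, 28, 29, 24, 18]
  18 < parent 28 at index 2, swap → [11, 12, 18, 29, 24, 28]
Insert 39:
  append 39 at index 6 → [11, 12, 18, 29, 24, 28, 39] (no swap needed)
Insert 56:
  append 56 at index 7 → [11, 12, 18, 29, 24, 28, 39, 56] (no swap needed)
Insert 60:
  append 60 at index 8 → [11, 12, 18, 29, 24, 28, 39, 56, 60] (no swap needed)
Insert 30:
  append 30 at index 9 → [11, 12, 18, 29, 24, 28, 39, 56, 60, 30] (no swap needed)
Insert 36:
  append 36 at index 10 → [11, 12, 18, 29, 24, 28, 39, 56, 60, 30, 36] (no swap needed)
Insert 46:
  append 46 at index 11 → [11, 12, 18, 29, 24, 28, 39, 56, 60, 30, 36, 46] (no swap needed)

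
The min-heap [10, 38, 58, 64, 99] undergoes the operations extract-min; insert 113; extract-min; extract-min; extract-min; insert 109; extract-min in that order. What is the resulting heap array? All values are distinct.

[109, 113]

extract-min → returns 10:
  remove root 10; move last element 99 to root → [99, 38, 58, 64]
  99 vs smaller child 38 at index 1, swap → [38, 99, 58, 64]
  99 vs only child 64 at index 3, swap → [38, 64, 58, 99]
insert 113:
  append 113 at index 4 → [38, 64, 58, 99, 113] (no swap needed)
extract-min → returns 38:
  remove root 38; move last element 113 to root → [113, 64, 58, 99]
  113 vs smaller child 58 at index 2, swap → [58, 64, 113, 99]
extract-min → returns 58:
  remove root 58; move last element 99 to root → [99, 64, 113]
  99 vs smaller child 64 at index 1, swap → [64, 99, 113]
extract-min → returns 64:
  remove root 64; move last element 113 to root → [113, 99]
  113 vs only child 99 at index 1, swap → [99, 113]
insert 109:
  append 109 at index 2 → [99, 113, 109] (no swap needed)
extract-min → returns 99:
  remove root 99; move last element 109 to root → [109, 113] (no swap needed)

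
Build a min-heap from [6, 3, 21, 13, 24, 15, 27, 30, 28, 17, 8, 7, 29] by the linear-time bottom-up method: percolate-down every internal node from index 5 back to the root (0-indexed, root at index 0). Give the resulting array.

[3, 6, 7, 13, 8, 15, 27, 30, 28, 17, 24, 21, 29]

sift down from index 5:
  15 vs smaller child 7 at index 11, swap → [6, 3, 21, 13, 24, 7, 27, 30, 28, 17, 8, 15, 29]
sift down from index 4:
  24 vs smaller child 8 at index 10, swap → [6, 3, 21, 13, 8, 7, 27, 30, 28, 17, 24, 15, 29]
sift down from index 3: already satisfies heap property
sift down from index 2:
  21 vs smaller child 7 at index 5, swap → [6, 3, 7, 13, 8, 21, 27, 30, 28, 17, 24, 15, 29]
  21 vs smaller child 15 at index 11, swap → [6, 3, 7, 13, 8, 15, 27, 30, 28, 17, 24, 21, 29]
sift down from index 1: already satisfies heap property
sift down from index 0:
  6 vs smaller child 3 at index 1, swap → [3, 6, 7, 13, 8, 15, 27, 30, 28, 17, 24, 21, 29]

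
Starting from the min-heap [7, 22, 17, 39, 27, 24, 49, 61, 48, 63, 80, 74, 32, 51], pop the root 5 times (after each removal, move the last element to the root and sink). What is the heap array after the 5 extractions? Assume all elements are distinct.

[32, 39, 49, 48, 51, 74, 63, 61, 80]

extract-min #1 returns 7:
  remove root 7; move last element 51 to root → [51, 22, 17, 39, 27, 24, 49, 61, 48, 63, 80, 74, 32]
  51 vs smaller child 17 at index 2, swap → [17, 22, 51, 39, 27, 24, 49, 61, 48, 63, 80, 74, 32]
  51 vs smaller child 24 at index 5, swap → [17, 22, 24, 39, 27, 51, 49, 61, 48, 63, 80, 74, 32]
  51 vs smaller child 32 at index 12, swap → [17, 22, 24, 39, 27, 32, 49, 61, 48, 63, 80, 74, 51]
extract-min #2 returns 17:
  remove root 17; move last element 51 to root → [51, 22, 24, 39, 27, 32, 49, 61, 48, 63, 80, 74]
  51 vs smaller child 22 at index 1, swap → [22, 51, 24, 39, 27, 32, 49, 61, 48, 63, 80, 74]
  51 vs smaller child 27 at index 4, swap → [22, 27, 24, 39, 51, 32, 49, 61, 48, 63, 80, 74]
extract-min #3 returns 22:
  remove root 22; move last element 74 to root → [74, 27, 24, 39, 51, 32, 49, 61, 48, 63, 80]
  74 vs smaller child 24 at index 2, swap → [24, 27, 74, 39, 51, 32, 49, 61, 48, 63, 80]
  74 vs smaller child 32 at index 5, swap → [24, 27, 32, 39, 51, 74, 49, 61, 48, 63, 80]
extract-min #4 returns 24:
  remove root 24; move last element 80 to root → [80, 27, 32, 39, 51, 74, 49, 61, 48, 63]
  80 vs smaller child 27 at index 1, swap → [27, 80, 32, 39, 51, 74, 49, 61, 48, 63]
  80 vs smaller child 39 at index 3, swap → [27, 39, 32, 80, 51, 74, 49, 61, 48, 63]
  80 vs smaller child 48 at index 8, swap → [27, 39, 32, 48, 51, 74, 49, 61, 80, 63]
extract-min #5 returns 27:
  remove root 27; move last element 63 to root → [63, 39, 32, 48, 51, 74, 49, 61, 80]
  63 vs smaller child 32 at index 2, swap → [32, 39, 63, 48, 51, 74, 49, 61, 80]
  63 vs smaller child 49 at index 6, swap → [32, 39, 49, 48, 51, 74, 63, 61, 80]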